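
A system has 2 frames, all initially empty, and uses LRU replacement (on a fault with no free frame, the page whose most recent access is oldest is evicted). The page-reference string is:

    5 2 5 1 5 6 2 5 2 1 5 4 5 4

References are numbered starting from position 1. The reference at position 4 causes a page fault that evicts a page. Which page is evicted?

pos 1: 5 -> miss, frames (5)
pos 2: 2 -> miss, frames (5 2)
pos 3: 5 -> hit
pos 4: 1 -> miss, evict 2, frames (5 1)
At position 4, page 2 is evicted.

2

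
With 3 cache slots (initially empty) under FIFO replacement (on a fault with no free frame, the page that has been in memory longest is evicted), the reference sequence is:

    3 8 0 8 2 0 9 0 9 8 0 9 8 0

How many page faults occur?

3: miss, frames (3)
8: miss, frames (3 8)
0: miss, frames (3 8 0)
8: hit
2: miss, evict 3, frames (8 0 2)
0: hit
9: miss, evict 8, frames (0 2 9)
0: hit
9: hit
8: miss, evict 0, frames (2 9 8)
0: miss, evict 2, frames (9 8 0)
9: hit
8: hit
0: hit
Page faults: 7.

7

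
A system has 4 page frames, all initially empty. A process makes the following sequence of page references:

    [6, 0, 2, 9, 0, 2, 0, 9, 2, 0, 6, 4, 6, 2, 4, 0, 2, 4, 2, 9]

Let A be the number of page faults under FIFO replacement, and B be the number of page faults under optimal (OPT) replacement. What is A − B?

Under FIFO: F F F F . . . . . . . F F . . F F . . F → 9 faults.
Under OPT: F F F F . . . . . . . F . . . . . . . F → 6 faults.
A − B = 9 − 6 = 3.

3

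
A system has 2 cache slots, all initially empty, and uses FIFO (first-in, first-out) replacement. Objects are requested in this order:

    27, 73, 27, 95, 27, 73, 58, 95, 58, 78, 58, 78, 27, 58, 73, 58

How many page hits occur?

27: miss, frames [27]
73: miss, frames [27, 73]
27: hit
95: miss, evict 27, frames [73, 95]
27: miss, evict 73, frames [95, 27]
73: miss, evict 95, frames [27, 73]
58: miss, evict 27, frames [73, 58]
95: miss, evict 73, frames [58, 95]
58: hit
78: miss, evict 58, frames [95, 78]
58: miss, evict 95, frames [78, 58]
78: hit
27: miss, evict 78, frames [58, 27]
58: hit
73: miss, evict 58, frames [27, 73]
58: miss, evict 27, frames [73, 58]
Hits: 4.

4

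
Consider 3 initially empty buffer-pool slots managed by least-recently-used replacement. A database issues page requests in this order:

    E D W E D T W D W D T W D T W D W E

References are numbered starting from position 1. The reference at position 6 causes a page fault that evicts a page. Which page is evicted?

W

pos 1: E: fault, frames {E}
pos 2: D: fault, frames {E,D}
pos 3: W: fault, frames {E,D,W}
pos 4: E: hit
pos 5: D: hit
pos 6: T: fault, evict W, frames {E,D,T}
At position 6, page W is evicted.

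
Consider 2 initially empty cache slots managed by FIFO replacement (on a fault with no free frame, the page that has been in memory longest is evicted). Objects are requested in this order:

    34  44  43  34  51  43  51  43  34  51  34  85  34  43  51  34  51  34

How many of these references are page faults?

34 -> miss, frames [34]
44 -> miss, frames [34, 44]
43 -> miss, evict 34, frames [44, 43]
34 -> miss, evict 44, frames [43, 34]
51 -> miss, evict 43, frames [34, 51]
43 -> miss, evict 34, frames [51, 43]
51 -> hit
43 -> hit
34 -> miss, evict 51, frames [43, 34]
51 -> miss, evict 43, frames [34, 51]
34 -> hit
85 -> miss, evict 34, frames [51, 85]
34 -> miss, evict 51, frames [85, 34]
43 -> miss, evict 85, frames [34, 43]
51 -> miss, evict 34, frames [43, 51]
34 -> miss, evict 43, frames [51, 34]
51 -> hit
34 -> hit
Page faults: 13.

13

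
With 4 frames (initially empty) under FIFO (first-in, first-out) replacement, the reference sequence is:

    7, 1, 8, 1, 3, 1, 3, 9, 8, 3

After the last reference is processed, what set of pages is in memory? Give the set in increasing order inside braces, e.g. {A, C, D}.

{1, 3, 8, 9}

7 → miss, frames (7)
1 → miss, frames (7 1)
8 → miss, frames (7 1 8)
1 → hit
3 → miss, frames (7 1 8 3)
1 → hit
3 → hit
9 → miss, evict 7, frames (1 8 3 9)
8 → hit
3 → hit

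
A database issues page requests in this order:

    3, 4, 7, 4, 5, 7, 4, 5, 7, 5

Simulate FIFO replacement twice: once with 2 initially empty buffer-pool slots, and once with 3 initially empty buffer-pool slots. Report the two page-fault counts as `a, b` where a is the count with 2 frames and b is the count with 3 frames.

2 frames: F F F . F . F . F F → 7 faults.
3 frames: F F F . F . . . . . → 4 faults.
4 < 7: adding a frame reduced faults, as is typical.

7, 4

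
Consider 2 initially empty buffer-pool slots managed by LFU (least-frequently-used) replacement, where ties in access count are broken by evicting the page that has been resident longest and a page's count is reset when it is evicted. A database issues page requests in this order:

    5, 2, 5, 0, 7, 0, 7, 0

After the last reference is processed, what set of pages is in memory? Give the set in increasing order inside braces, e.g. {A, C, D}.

{0, 5}

5 -> miss, frames (5)
2 -> miss, frames (5 2)
5 -> hit
0 -> miss, evict 2, frames (5 0)
7 -> miss, evict 0, frames (5 7)
0 -> miss, evict 7, frames (5 0)
7 -> miss, evict 0, frames (5 7)
0 -> miss, evict 7, frames (5 0)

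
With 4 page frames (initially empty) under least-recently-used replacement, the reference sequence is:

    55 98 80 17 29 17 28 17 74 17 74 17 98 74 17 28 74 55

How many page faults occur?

9

55: fault, frames [55]
98: fault, frames [55, 98]
80: fault, frames [55, 98, 80]
17: fault, frames [55, 98, 80, 17]
29: fault, evict 55, frames [98, 80, 17, 29]
17: hit
28: fault, evict 98, frames [80, 29, 17, 28]
17: hit
74: fault, evict 80, frames [29, 28, 17, 74]
17: hit
74: hit
17: hit
98: fault, evict 29, frames [28, 74, 17, 98]
74: hit
17: hit
28: hit
74: hit
55: fault, evict 98, frames [17, 28, 74, 55]
Page faults: 9.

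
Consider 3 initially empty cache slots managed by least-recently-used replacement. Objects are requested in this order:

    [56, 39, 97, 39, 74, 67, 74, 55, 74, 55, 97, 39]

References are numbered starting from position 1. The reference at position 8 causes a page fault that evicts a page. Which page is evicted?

pos 1: 56 → miss, frames (56)
pos 2: 39 → miss, frames (56 39)
pos 3: 97 → miss, frames (56 39 97)
pos 4: 39 → hit
pos 5: 74 → miss, evict 56, frames (97 39 74)
pos 6: 67 → miss, evict 97, frames (39 74 67)
pos 7: 74 → hit
pos 8: 55 → miss, evict 39, frames (67 74 55)
At position 8, page 39 is evicted.

39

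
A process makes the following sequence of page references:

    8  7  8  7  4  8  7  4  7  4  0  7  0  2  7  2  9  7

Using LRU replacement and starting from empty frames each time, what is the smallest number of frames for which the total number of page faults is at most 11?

3

f=1: 18 faults
f=2: 12 faults
f=3: 6 faults
f=4: 6 faults
f=5: 6 faults
f=6: 6 faults
Smallest f with faults ≤ 11 is 3.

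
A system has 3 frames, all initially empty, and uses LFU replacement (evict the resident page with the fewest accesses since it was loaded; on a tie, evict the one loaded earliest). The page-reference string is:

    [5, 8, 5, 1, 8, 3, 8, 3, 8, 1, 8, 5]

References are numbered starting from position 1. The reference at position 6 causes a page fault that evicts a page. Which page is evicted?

pos 1: 5 -> miss, frames [5]
pos 2: 8 -> miss, frames [5, 8]
pos 3: 5 -> hit
pos 4: 1 -> miss, frames [5, 8, 1]
pos 5: 8 -> hit
pos 6: 3 -> miss, evict 1, frames [5, 8, 3]
At position 6, page 1 is evicted.

1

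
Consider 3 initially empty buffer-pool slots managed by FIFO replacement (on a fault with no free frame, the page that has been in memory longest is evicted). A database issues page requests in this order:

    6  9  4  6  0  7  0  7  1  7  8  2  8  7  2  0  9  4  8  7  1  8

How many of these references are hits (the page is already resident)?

6: fault, frames (6)
9: fault, frames (6 9)
4: fault, frames (6 9 4)
6: hit
0: fault, evict 6, frames (9 4 0)
7: fault, evict 9, frames (4 0 7)
0: hit
7: hit
1: fault, evict 4, frames (0 7 1)
7: hit
8: fault, evict 0, frames (7 1 8)
2: fault, evict 7, frames (1 8 2)
8: hit
7: fault, evict 1, frames (8 2 7)
2: hit
0: fault, evict 8, frames (2 7 0)
9: fault, evict 2, frames (7 0 9)
4: fault, evict 7, frames (0 9 4)
8: fault, evict 0, frames (9 4 8)
7: fault, evict 9, frames (4 8 7)
1: fault, evict 4, frames (8 7 1)
8: hit
Hits: 7.

7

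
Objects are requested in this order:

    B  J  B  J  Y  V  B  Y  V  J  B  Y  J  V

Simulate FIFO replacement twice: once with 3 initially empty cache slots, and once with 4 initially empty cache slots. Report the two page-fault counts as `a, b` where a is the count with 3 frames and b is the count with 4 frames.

8, 4

3 frames: F F . . F F F . . F . F . F → 8 faults.
4 frames: F F . . F F . . . . . . . . → 4 faults.
4 < 8: adding a frame reduced faults, as is typical.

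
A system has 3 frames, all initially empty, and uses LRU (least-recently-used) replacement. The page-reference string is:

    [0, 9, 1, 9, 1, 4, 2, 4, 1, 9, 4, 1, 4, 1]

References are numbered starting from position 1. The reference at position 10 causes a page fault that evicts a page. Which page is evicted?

2

pos 1: 0: miss, frames {0}
pos 2: 9: miss, frames {0,9}
pos 3: 1: miss, frames {0,9,1}
pos 4: 9: hit
pos 5: 1: hit
pos 6: 4: miss, evict 0, frames {9,1,4}
pos 7: 2: miss, evict 9, frames {1,4,2}
pos 8: 4: hit
pos 9: 1: hit
pos 10: 9: miss, evict 2, frames {4,1,9}
At position 10, page 2 is evicted.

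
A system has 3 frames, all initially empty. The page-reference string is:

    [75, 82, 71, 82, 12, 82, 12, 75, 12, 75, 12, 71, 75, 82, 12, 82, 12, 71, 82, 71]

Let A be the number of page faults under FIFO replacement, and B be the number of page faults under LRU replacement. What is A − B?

-2

Under FIFO: F F F . F . . F . . . . . F . . . F . . → 7 faults.
Under LRU: F F F . F . . F . . . F . F F . . F . . → 9 faults.
A − B = 7 − 9 = -2.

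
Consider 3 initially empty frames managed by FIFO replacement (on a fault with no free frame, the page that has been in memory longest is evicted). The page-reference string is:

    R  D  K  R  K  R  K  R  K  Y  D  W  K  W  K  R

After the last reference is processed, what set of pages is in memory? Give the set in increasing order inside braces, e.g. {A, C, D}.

R → miss, frames {R}
D → miss, frames {R,D}
K → miss, frames {R,D,K}
R → hit
K → hit
R → hit
K → hit
R → hit
K → hit
Y → miss, evict R, frames {D,K,Y}
D → hit
W → miss, evict D, frames {K,Y,W}
K → hit
W → hit
K → hit
R → miss, evict K, frames {Y,W,R}

{R, W, Y}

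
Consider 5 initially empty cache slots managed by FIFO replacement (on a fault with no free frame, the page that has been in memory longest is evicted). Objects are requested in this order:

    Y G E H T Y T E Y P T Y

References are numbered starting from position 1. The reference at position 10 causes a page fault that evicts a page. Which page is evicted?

Y

pos 1: Y → fault, frames {Y}
pos 2: G → fault, frames {Y,G}
pos 3: E → fault, frames {Y,G,E}
pos 4: H → fault, frames {Y,G,E,H}
pos 5: T → fault, frames {Y,G,E,H,T}
pos 6: Y → hit
pos 7: T → hit
pos 8: E → hit
pos 9: Y → hit
pos 10: P → fault, evict Y, frames {G,E,H,T,P}
At position 10, page Y is evicted.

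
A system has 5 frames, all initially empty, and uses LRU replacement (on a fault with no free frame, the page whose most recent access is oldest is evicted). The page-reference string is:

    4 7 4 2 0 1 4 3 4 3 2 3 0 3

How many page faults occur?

4: miss, frames (4)
7: miss, frames (4 7)
4: hit
2: miss, frames (7 4 2)
0: miss, frames (7 4 2 0)
1: miss, frames (7 4 2 0 1)
4: hit
3: miss, evict 7, frames (2 0 1 4 3)
4: hit
3: hit
2: hit
3: hit
0: hit
3: hit
Page faults: 6.

6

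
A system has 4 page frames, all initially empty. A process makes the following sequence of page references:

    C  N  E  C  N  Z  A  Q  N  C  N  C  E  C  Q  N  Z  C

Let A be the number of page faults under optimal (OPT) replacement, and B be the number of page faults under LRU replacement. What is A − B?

-2

Under OPT: F F F . . F F F . . . . . . . . F . → 7 faults.
Under LRU: F F F . . F F F . F . . F . . . F . → 9 faults.
A − B = 7 − 9 = -2.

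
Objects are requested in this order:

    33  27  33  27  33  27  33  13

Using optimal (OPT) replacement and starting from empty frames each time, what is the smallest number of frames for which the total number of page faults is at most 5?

f=1: 8 faults
f=2: 3 faults
f=3: 3 faults
Smallest f with faults ≤ 5 is 2.

2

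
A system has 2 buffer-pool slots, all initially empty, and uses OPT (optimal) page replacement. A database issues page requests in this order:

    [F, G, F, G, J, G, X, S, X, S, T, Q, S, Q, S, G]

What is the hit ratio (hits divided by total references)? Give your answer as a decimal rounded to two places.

0.50

F -> miss, frames {F}
G -> miss, frames {F,G}
F -> hit
G -> hit
J -> miss, evict F, frames {G,J}
G -> hit
X -> miss, evict J, frames {G,X}
S -> miss, evict G, frames {X,S}
X -> hit
S -> hit
T -> miss, evict X, frames {S,T}
Q -> miss, evict T, frames {S,Q}
S -> hit
Q -> hit
S -> hit
G -> miss, evict Q, frames {S,G}
Hits: 8 of 16 references → 8/16 = 0.5000.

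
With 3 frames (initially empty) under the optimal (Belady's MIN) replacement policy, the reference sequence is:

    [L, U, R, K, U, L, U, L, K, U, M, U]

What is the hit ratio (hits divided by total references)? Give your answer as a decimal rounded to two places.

L -> fault, frames (L)
U -> fault, frames (L U)
R -> fault, frames (L U R)
K -> fault, evict R, frames (L U K)
U -> hit
L -> hit
U -> hit
L -> hit
K -> hit
U -> hit
M -> fault, evict K, frames (L U M)
U -> hit
Hits: 7 of 12 references → 7/12 = 0.5833.

0.58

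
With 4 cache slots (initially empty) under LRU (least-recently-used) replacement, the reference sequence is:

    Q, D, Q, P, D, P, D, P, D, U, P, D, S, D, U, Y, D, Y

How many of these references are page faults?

Q: miss, frames [Q]
D: miss, frames [Q, D]
Q: hit
P: miss, frames [D, Q, P]
D: hit
P: hit
D: hit
P: hit
D: hit
U: miss, frames [Q, P, D, U]
P: hit
D: hit
S: miss, evict Q, frames [U, P, D, S]
D: hit
U: hit
Y: miss, evict P, frames [S, D, U, Y]
D: hit
Y: hit
Page faults: 6.

6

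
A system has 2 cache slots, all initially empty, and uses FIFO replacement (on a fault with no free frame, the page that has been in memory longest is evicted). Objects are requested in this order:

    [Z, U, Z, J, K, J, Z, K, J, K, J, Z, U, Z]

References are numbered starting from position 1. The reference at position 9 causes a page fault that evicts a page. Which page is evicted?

pos 1: Z -> fault, frames {Z}
pos 2: U -> fault, frames {Z,U}
pos 3: Z -> hit
pos 4: J -> fault, evict Z, frames {U,J}
pos 5: K -> fault, evict U, frames {J,K}
pos 6: J -> hit
pos 7: Z -> fault, evict J, frames {K,Z}
pos 8: K -> hit
pos 9: J -> fault, evict K, frames {Z,J}
At position 9, page K is evicted.

K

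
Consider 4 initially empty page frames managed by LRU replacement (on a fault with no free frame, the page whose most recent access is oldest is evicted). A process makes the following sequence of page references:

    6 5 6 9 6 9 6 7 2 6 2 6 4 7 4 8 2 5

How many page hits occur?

9

6 -> fault, frames [6]
5 -> fault, frames [6, 5]
6 -> hit
9 -> fault, frames [5, 6, 9]
6 -> hit
9 -> hit
6 -> hit
7 -> fault, frames [5, 9, 6, 7]
2 -> fault, evict 5, frames [9, 6, 7, 2]
6 -> hit
2 -> hit
6 -> hit
4 -> fault, evict 9, frames [7, 2, 6, 4]
7 -> hit
4 -> hit
8 -> fault, evict 2, frames [6, 7, 4, 8]
2 -> fault, evict 6, frames [7, 4, 8, 2]
5 -> fault, evict 7, frames [4, 8, 2, 5]
Hits: 9.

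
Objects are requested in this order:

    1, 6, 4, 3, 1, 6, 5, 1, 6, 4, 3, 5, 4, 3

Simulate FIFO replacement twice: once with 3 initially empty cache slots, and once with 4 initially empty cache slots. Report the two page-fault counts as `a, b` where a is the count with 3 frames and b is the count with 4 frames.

3 frames: F F F F F F F . . F F . . . → 9 faults.
4 frames: F F F F . . F F F F F F . . → 10 faults.
10 > 9: adding a frame increased faults — Belady's anomaly.

9, 10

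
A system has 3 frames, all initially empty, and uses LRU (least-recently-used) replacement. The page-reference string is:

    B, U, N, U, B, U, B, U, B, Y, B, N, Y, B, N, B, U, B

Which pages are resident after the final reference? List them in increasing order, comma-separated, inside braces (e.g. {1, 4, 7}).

{B, N, U}

B -> miss, frames (B)
U -> miss, frames (B U)
N -> miss, frames (B U N)
U -> hit
B -> hit
U -> hit
B -> hit
U -> hit
B -> hit
Y -> miss, evict N, frames (U B Y)
B -> hit
N -> miss, evict U, frames (Y B N)
Y -> hit
B -> hit
N -> hit
B -> hit
U -> miss, evict Y, frames (N B U)
B -> hit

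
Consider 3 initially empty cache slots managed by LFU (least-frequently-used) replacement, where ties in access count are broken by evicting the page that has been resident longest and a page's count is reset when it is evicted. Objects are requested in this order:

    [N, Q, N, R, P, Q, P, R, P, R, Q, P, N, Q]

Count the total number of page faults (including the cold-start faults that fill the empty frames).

9

N: fault, frames [N]
Q: fault, frames [N, Q]
N: hit
R: fault, frames [N, Q, R]
P: fault, evict Q, frames [N, R, P]
Q: fault, evict R, frames [N, P, Q]
P: hit
R: fault, evict Q, frames [N, P, R]
P: hit
R: hit
Q: fault, evict N, frames [P, R, Q]
P: hit
N: fault, evict Q, frames [P, R, N]
Q: fault, evict N, frames [P, R, Q]
Page faults: 9.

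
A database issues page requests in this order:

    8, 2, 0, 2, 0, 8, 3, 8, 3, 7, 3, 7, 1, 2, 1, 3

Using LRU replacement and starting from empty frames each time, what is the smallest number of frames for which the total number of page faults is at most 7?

f=1: 16 faults
f=2: 9 faults
f=3: 8 faults
f=4: 7 faults
f=5: 7 faults
f=6: 6 faults
Smallest f with faults ≤ 7 is 4.

4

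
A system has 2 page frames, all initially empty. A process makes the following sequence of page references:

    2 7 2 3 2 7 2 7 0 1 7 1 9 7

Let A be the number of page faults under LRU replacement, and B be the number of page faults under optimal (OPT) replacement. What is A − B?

Under LRU: F F . F . F . . F F F . F F → 9 faults.
Under OPT: F F . F . F . . F F . . F . → 7 faults.
A − B = 9 − 7 = 2.

2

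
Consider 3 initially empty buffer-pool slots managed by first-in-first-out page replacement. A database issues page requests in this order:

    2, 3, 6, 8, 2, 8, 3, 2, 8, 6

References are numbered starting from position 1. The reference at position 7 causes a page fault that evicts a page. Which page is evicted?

6

pos 1: 2 → miss, frames (2)
pos 2: 3 → miss, frames (2 3)
pos 3: 6 → miss, frames (2 3 6)
pos 4: 8 → miss, evict 2, frames (3 6 8)
pos 5: 2 → miss, evict 3, frames (6 8 2)
pos 6: 8 → hit
pos 7: 3 → miss, evict 6, frames (8 2 3)
At position 7, page 6 is evicted.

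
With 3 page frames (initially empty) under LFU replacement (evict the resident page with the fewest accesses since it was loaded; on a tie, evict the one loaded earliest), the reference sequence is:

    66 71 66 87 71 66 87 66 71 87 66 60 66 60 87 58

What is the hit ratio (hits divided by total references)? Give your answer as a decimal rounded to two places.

0.69

66 -> miss, frames [66]
71 -> miss, frames [66, 71]
66 -> hit
87 -> miss, frames [66, 71, 87]
71 -> hit
66 -> hit
87 -> hit
66 -> hit
71 -> hit
87 -> hit
66 -> hit
60 -> miss, evict 71, frames [66, 87, 60]
66 -> hit
60 -> hit
87 -> hit
58 -> miss, evict 60, frames [66, 87, 58]
Hits: 11 of 16 references → 11/16 = 0.6875.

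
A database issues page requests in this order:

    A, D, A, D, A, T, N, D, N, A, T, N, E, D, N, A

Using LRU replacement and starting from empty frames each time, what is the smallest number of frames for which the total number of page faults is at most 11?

f=1: 16 faults
f=2: 12 faults
f=3: 10 faults
f=4: 7 faults
f=5: 5 faults
Smallest f with faults ≤ 11 is 3.

3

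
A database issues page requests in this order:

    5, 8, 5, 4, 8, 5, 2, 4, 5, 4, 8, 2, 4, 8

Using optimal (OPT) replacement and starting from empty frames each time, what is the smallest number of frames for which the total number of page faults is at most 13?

2

f=1: 14 faults
f=2: 9 faults
f=3: 5 faults
f=4: 4 faults
Smallest f with faults ≤ 13 is 2.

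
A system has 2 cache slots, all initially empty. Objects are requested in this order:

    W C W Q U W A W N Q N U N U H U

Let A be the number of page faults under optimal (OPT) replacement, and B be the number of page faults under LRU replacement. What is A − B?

-1

Under OPT: F F . F F . F . F F . F . . F . → 9 faults.
Under LRU: F F . F F F F . F F . F . . F . → 10 faults.
A − B = 9 − 10 = -1.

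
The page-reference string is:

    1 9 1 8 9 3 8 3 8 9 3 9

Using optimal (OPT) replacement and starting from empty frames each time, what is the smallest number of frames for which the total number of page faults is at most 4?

f=1: 12 faults
f=2: 5 faults
f=3: 4 faults
f=4: 4 faults
Smallest f with faults ≤ 4 is 3.

3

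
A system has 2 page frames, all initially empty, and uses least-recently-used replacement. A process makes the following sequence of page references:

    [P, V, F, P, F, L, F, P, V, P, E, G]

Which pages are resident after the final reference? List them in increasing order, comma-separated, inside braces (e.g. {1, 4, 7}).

{E, G}

P: miss, frames (P)
V: miss, frames (P V)
F: miss, evict P, frames (V F)
P: miss, evict V, frames (F P)
F: hit
L: miss, evict P, frames (F L)
F: hit
P: miss, evict L, frames (F P)
V: miss, evict F, frames (P V)
P: hit
E: miss, evict V, frames (P E)
G: miss, evict P, frames (E G)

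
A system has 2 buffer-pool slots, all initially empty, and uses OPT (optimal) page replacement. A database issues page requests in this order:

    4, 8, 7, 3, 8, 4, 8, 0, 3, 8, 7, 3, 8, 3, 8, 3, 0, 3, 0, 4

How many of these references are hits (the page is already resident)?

9

4: miss, frames (4)
8: miss, frames (4 8)
7: miss, evict 4, frames (8 7)
3: miss, evict 7, frames (8 3)
8: hit
4: miss, evict 3, frames (8 4)
8: hit
0: miss, evict 4, frames (8 0)
3: miss, evict 0, frames (8 3)
8: hit
7: miss, evict 8, frames (3 7)
3: hit
8: miss, evict 7, frames (3 8)
3: hit
8: hit
3: hit
0: miss, evict 8, frames (3 0)
3: hit
0: hit
4: miss, evict 0, frames (3 4)
Hits: 9.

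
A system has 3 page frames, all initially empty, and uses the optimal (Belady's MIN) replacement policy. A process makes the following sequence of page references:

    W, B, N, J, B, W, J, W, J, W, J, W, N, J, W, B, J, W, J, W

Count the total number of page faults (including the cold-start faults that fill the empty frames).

6

W → miss, frames (W)
B → miss, frames (W B)
N → miss, frames (W B N)
J → miss, evict N, frames (W B J)
B → hit
W → hit
J → hit
W → hit
J → hit
W → hit
J → hit
W → hit
N → miss, evict B, frames (W J N)
J → hit
W → hit
B → miss, evict N, frames (W J B)
J → hit
W → hit
J → hit
W → hit
Page faults: 6.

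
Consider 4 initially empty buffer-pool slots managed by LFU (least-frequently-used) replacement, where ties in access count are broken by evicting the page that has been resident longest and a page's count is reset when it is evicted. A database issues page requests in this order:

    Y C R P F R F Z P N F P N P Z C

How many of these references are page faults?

9

Y: miss, frames (Y)
C: miss, frames (Y C)
R: miss, frames (Y C R)
P: miss, frames (Y C R P)
F: miss, evict Y, frames (C R P F)
R: hit
F: hit
Z: miss, evict C, frames (R P F Z)
P: hit
N: miss, evict Z, frames (R P F N)
F: hit
P: hit
N: hit
P: hit
Z: miss, evict R, frames (P F N Z)
C: miss, evict Z, frames (P F N C)
Page faults: 9.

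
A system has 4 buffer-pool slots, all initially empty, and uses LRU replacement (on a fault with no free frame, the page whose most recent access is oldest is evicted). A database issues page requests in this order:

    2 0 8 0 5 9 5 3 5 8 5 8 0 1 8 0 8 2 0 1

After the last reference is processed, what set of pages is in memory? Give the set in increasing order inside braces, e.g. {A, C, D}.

{0, 1, 2, 8}

2 → fault, frames (2)
0 → fault, frames (2 0)
8 → fault, frames (2 0 8)
0 → hit
5 → fault, frames (2 8 0 5)
9 → fault, evict 2, frames (8 0 5 9)
5 → hit
3 → fault, evict 8, frames (0 9 5 3)
5 → hit
8 → fault, evict 0, frames (9 3 5 8)
5 → hit
8 → hit
0 → fault, evict 9, frames (3 5 8 0)
1 → fault, evict 3, frames (5 8 0 1)
8 → hit
0 → hit
8 → hit
2 → fault, evict 5, frames (1 0 8 2)
0 → hit
1 → hit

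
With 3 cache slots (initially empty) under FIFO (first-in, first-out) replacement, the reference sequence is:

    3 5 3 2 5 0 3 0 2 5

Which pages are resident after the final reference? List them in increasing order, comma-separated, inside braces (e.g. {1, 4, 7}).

{0, 3, 5}

3 -> fault, frames [3]
5 -> fault, frames [3, 5]
3 -> hit
2 -> fault, frames [3, 5, 2]
5 -> hit
0 -> fault, evict 3, frames [5, 2, 0]
3 -> fault, evict 5, frames [2, 0, 3]
0 -> hit
2 -> hit
5 -> fault, evict 2, frames [0, 3, 5]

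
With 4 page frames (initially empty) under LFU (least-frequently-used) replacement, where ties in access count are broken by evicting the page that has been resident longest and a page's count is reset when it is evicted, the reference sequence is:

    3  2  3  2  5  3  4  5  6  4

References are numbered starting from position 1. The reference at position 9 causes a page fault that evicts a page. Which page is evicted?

4

pos 1: 3 -> fault, frames (3)
pos 2: 2 -> fault, frames (3 2)
pos 3: 3 -> hit
pos 4: 2 -> hit
pos 5: 5 -> fault, frames (3 2 5)
pos 6: 3 -> hit
pos 7: 4 -> fault, frames (3 2 5 4)
pos 8: 5 -> hit
pos 9: 6 -> fault, evict 4, frames (3 2 5 6)
At position 9, page 4 is evicted.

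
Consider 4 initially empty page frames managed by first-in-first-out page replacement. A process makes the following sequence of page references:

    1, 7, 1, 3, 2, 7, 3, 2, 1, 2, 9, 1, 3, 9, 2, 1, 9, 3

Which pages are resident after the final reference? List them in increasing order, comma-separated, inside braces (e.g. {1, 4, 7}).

{1, 2, 3, 9}

1 → miss, frames [1]
7 → miss, frames [1, 7]
1 → hit
3 → miss, frames [1, 7, 3]
2 → miss, frames [1, 7, 3, 2]
7 → hit
3 → hit
2 → hit
1 → hit
2 → hit
9 → miss, evict 1, frames [7, 3, 2, 9]
1 → miss, evict 7, frames [3, 2, 9, 1]
3 → hit
9 → hit
2 → hit
1 → hit
9 → hit
3 → hit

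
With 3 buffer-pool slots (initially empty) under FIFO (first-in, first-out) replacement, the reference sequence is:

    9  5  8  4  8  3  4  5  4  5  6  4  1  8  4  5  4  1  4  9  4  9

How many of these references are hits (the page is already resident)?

9 -> miss, frames [9]
5 -> miss, frames [9, 5]
8 -> miss, frames [9, 5, 8]
4 -> miss, evict 9, frames [5, 8, 4]
8 -> hit
3 -> miss, evict 5, frames [8, 4, 3]
4 -> hit
5 -> miss, evict 8, frames [4, 3, 5]
4 -> hit
5 -> hit
6 -> miss, evict 4, frames [3, 5, 6]
4 -> miss, evict 3, frames [5, 6, 4]
1 -> miss, evict 5, frames [6, 4, 1]
8 -> miss, evict 6, frames [4, 1, 8]
4 -> hit
5 -> miss, evict 4, frames [1, 8, 5]
4 -> miss, evict 1, frames [8, 5, 4]
1 -> miss, evict 8, frames [5, 4, 1]
4 -> hit
9 -> miss, evict 5, frames [4, 1, 9]
4 -> hit
9 -> hit
Hits: 8.

8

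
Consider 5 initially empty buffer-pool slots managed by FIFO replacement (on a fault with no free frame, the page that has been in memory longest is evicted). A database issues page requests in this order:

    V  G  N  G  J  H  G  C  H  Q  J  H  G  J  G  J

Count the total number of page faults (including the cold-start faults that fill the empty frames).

V -> fault, frames {V}
G -> fault, frames {V,G}
N -> fault, frames {V,G,N}
G -> hit
J -> fault, frames {V,G,N,J}
H -> fault, frames {V,G,N,J,H}
G -> hit
C -> fault, evict V, frames {G,N,J,H,C}
H -> hit
Q -> fault, evict G, frames {N,J,H,C,Q}
J -> hit
H -> hit
G -> fault, evict N, frames {J,H,C,Q,G}
J -> hit
G -> hit
J -> hit
Page faults: 8.

8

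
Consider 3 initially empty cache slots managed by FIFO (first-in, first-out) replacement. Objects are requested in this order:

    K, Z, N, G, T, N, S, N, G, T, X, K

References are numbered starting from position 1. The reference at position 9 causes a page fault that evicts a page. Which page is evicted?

pos 1: K → fault, frames (K)
pos 2: Z → fault, frames (K Z)
pos 3: N → fault, frames (K Z N)
pos 4: G → fault, evict K, frames (Z N G)
pos 5: T → fault, evict Z, frames (N G T)
pos 6: N → hit
pos 7: S → fault, evict N, frames (G T S)
pos 8: N → fault, evict G, frames (T S N)
pos 9: G → fault, evict T, frames (S N G)
At position 9, page T is evicted.

T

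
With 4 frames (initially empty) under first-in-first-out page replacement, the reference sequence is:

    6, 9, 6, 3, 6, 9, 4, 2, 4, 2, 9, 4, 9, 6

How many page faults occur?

6

6 → miss, frames (6)
9 → miss, frames (6 9)
6 → hit
3 → miss, frames (6 9 3)
6 → hit
9 → hit
4 → miss, frames (6 9 3 4)
2 → miss, evict 6, frames (9 3 4 2)
4 → hit
2 → hit
9 → hit
4 → hit
9 → hit
6 → miss, evict 9, frames (3 4 2 6)
Page faults: 6.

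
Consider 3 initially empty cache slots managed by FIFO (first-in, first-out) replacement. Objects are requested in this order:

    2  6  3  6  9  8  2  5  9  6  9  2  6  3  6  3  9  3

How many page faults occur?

12

2: fault, frames (2)
6: fault, frames (2 6)
3: fault, frames (2 6 3)
6: hit
9: fault, evict 2, frames (6 3 9)
8: fault, evict 6, frames (3 9 8)
2: fault, evict 3, frames (9 8 2)
5: fault, evict 9, frames (8 2 5)
9: fault, evict 8, frames (2 5 9)
6: fault, evict 2, frames (5 9 6)
9: hit
2: fault, evict 5, frames (9 6 2)
6: hit
3: fault, evict 9, frames (6 2 3)
6: hit
3: hit
9: fault, evict 6, frames (2 3 9)
3: hit
Page faults: 12.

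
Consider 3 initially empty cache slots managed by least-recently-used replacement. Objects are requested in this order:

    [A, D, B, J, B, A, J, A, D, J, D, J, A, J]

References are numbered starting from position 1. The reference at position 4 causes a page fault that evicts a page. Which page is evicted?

pos 1: A -> fault, frames {A}
pos 2: D -> fault, frames {A,D}
pos 3: B -> fault, frames {A,D,B}
pos 4: J -> fault, evict A, frames {D,B,J}
At position 4, page A is evicted.

A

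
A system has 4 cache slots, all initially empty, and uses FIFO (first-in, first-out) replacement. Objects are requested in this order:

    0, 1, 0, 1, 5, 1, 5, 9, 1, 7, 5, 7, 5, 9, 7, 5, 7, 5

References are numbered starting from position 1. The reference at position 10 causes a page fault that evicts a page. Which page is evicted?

pos 1: 0: fault, frames [0]
pos 2: 1: fault, frames [0, 1]
pos 3: 0: hit
pos 4: 1: hit
pos 5: 5: fault, frames [0, 1, 5]
pos 6: 1: hit
pos 7: 5: hit
pos 8: 9: fault, frames [0, 1, 5, 9]
pos 9: 1: hit
pos 10: 7: fault, evict 0, frames [1, 5, 9, 7]
At position 10, page 0 is evicted.

0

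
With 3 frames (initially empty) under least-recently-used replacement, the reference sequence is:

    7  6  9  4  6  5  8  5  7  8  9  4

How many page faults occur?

9

7 -> fault, frames [7]
6 -> fault, frames [7, 6]
9 -> fault, frames [7, 6, 9]
4 -> fault, evict 7, frames [6, 9, 4]
6 -> hit
5 -> fault, evict 9, frames [4, 6, 5]
8 -> fault, evict 4, frames [6, 5, 8]
5 -> hit
7 -> fault, evict 6, frames [8, 5, 7]
8 -> hit
9 -> fault, evict 5, frames [7, 8, 9]
4 -> fault, evict 7, frames [8, 9, 4]
Page faults: 9.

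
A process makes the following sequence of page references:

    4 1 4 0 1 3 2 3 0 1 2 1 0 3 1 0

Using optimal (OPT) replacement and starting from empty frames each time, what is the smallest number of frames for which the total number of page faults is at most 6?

f=1: 16 faults
f=2: 10 faults
f=3: 7 faults
f=4: 5 faults
f=5: 5 faults
Smallest f with faults ≤ 6 is 4.

4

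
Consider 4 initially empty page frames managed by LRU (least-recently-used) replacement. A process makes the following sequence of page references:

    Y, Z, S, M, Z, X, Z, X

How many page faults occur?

5

Y: miss, frames [Y]
Z: miss, frames [Y, Z]
S: miss, frames [Y, Z, S]
M: miss, frames [Y, Z, S, M]
Z: hit
X: miss, evict Y, frames [S, M, Z, X]
Z: hit
X: hit
Page faults: 5.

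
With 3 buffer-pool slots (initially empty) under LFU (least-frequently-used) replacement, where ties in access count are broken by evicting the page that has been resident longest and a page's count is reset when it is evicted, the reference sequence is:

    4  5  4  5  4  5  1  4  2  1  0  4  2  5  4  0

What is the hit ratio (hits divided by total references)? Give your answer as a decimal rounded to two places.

4: fault, frames (4)
5: fault, frames (4 5)
4: hit
5: hit
4: hit
5: hit
1: fault, frames (4 5 1)
4: hit
2: fault, evict 1, frames (4 5 2)
1: fault, evict 2, frames (4 5 1)
0: fault, evict 1, frames (4 5 0)
4: hit
2: fault, evict 0, frames (4 5 2)
5: hit
4: hit
0: fault, evict 2, frames (4 5 0)
Hits: 8 of 16 references → 8/16 = 0.5000.

0.50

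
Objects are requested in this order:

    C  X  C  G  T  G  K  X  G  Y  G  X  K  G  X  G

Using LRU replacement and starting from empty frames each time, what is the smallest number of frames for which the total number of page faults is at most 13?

2

f=1: 16 faults
f=2: 12 faults
f=3: 8 faults
f=4: 7 faults
f=5: 6 faults
f=6: 6 faults
Smallest f with faults ≤ 13 is 2.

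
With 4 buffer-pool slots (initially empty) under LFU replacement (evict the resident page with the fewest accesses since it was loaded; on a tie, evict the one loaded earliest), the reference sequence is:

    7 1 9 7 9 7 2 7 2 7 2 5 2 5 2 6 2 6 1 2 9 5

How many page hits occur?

7: miss, frames [7]
1: miss, frames [7, 1]
9: miss, frames [7, 1, 9]
7: hit
9: hit
7: hit
2: miss, frames [7, 1, 9, 2]
7: hit
2: hit
7: hit
2: hit
5: miss, evict 1, frames [7, 9, 2, 5]
2: hit
5: hit
2: hit
6: miss, evict 9, frames [7, 2, 5, 6]
2: hit
6: hit
1: miss, evict 5, frames [7, 2, 6, 1]
2: hit
9: miss, evict 1, frames [7, 2, 6, 9]
5: miss, evict 9, frames [7, 2, 6, 5]
Hits: 13.

13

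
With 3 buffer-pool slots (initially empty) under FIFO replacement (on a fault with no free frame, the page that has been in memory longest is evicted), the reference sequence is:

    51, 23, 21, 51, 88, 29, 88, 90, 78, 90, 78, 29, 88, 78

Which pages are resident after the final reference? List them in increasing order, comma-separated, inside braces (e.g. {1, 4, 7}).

{78, 88, 90}

51: miss, frames {51}
23: miss, frames {51,23}
21: miss, frames {51,23,21}
51: hit
88: miss, evict 51, frames {23,21,88}
29: miss, evict 23, frames {21,88,29}
88: hit
90: miss, evict 21, frames {88,29,90}
78: miss, evict 88, frames {29,90,78}
90: hit
78: hit
29: hit
88: miss, evict 29, frames {90,78,88}
78: hit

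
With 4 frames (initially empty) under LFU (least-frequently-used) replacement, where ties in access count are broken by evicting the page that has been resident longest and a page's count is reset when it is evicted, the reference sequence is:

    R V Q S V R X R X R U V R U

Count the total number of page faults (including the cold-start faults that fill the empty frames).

6

R -> miss, frames (R)
V -> miss, frames (R V)
Q -> miss, frames (R V Q)
S -> miss, frames (R V Q S)
V -> hit
R -> hit
X -> miss, evict Q, frames (R V S X)
R -> hit
X -> hit
R -> hit
U -> miss, evict S, frames (R V X U)
V -> hit
R -> hit
U -> hit
Page faults: 6.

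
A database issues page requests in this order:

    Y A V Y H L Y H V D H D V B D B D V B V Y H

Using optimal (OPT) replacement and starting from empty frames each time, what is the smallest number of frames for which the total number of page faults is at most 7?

f=1: 22 faults
f=2: 13 faults
f=3: 10 faults
f=4: 8 faults
f=5: 7 faults
f=6: 7 faults
f=7: 7 faults
Smallest f with faults ≤ 7 is 5.

5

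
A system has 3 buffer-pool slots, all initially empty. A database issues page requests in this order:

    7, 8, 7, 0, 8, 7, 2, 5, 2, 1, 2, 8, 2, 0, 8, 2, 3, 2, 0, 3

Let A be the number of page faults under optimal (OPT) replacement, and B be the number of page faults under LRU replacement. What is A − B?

-2

Under OPT: F F . F . . F F . F . . . F . . F . . . → 8 faults.
Under LRU: F F . F . . F F . F . F . F . . F . F . → 10 faults.
A − B = 8 − 10 = -2.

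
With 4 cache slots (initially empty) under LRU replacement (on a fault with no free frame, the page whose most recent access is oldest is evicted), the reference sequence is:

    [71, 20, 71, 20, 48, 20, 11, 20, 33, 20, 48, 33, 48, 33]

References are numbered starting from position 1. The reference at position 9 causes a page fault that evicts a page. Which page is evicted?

71

pos 1: 71: fault, frames [71]
pos 2: 20: fault, frames [71, 20]
pos 3: 71: hit
pos 4: 20: hit
pos 5: 48: fault, frames [71, 20, 48]
pos 6: 20: hit
pos 7: 11: fault, frames [71, 48, 20, 11]
pos 8: 20: hit
pos 9: 33: fault, evict 71, frames [48, 11, 20, 33]
At position 9, page 71 is evicted.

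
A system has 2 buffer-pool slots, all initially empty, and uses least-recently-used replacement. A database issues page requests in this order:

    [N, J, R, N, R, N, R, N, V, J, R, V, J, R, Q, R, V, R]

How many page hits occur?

N → fault, frames (N)
J → fault, frames (N J)
R → fault, evict N, frames (J R)
N → fault, evict J, frames (R N)
R → hit
N → hit
R → hit
N → hit
V → fault, evict R, frames (N V)
J → fault, evict N, frames (V J)
R → fault, evict V, frames (J R)
V → fault, evict J, frames (R V)
J → fault, evict R, frames (V J)
R → fault, evict V, frames (J R)
Q → fault, evict J, frames (R Q)
R → hit
V → fault, evict Q, frames (R V)
R → hit
Hits: 6.

6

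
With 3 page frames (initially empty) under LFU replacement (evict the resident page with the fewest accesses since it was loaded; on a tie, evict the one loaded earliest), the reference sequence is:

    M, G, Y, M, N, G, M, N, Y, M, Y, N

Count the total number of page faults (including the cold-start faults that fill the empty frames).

M: miss, frames [M]
G: miss, frames [M, G]
Y: miss, frames [M, G, Y]
M: hit
N: miss, evict G, frames [M, Y, N]
G: miss, evict Y, frames [M, N, G]
M: hit
N: hit
Y: miss, evict G, frames [M, N, Y]
M: hit
Y: hit
N: hit
Page faults: 6.

6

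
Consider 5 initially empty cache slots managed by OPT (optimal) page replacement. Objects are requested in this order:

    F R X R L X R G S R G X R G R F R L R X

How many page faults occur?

F: miss, frames {F}
R: miss, frames {F,R}
X: miss, frames {F,R,X}
R: hit
L: miss, frames {F,R,X,L}
X: hit
R: hit
G: miss, frames {F,R,X,L,G}
S: miss, evict L, frames {F,R,X,G,S}
R: hit
G: hit
X: hit
R: hit
G: hit
R: hit
F: hit
R: hit
L: miss, evict S, frames {F,R,X,G,L}
R: hit
X: hit
Page faults: 7.

7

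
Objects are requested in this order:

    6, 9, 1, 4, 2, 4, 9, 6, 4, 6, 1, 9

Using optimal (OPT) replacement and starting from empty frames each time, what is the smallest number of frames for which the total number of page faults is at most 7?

3

f=1: 12 faults
f=2: 9 faults
f=3: 7 faults
f=4: 6 faults
f=5: 5 faults
Smallest f with faults ≤ 7 is 3.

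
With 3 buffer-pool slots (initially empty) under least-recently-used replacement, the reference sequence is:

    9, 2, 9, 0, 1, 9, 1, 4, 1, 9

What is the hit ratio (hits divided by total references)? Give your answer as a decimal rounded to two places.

9 -> miss, frames {9}
2 -> miss, frames {9,2}
9 -> hit
0 -> miss, frames {2,9,0}
1 -> miss, evict 2, frames {9,0,1}
9 -> hit
1 -> hit
4 -> miss, evict 0, frames {9,1,4}
1 -> hit
9 -> hit
Hits: 5 of 10 references → 5/10 = 0.5000.

0.50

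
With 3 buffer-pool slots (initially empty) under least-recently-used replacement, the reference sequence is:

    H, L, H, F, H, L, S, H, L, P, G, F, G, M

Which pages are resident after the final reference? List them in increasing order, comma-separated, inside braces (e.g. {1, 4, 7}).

H: fault, frames [H]
L: fault, frames [H, L]
H: hit
F: fault, frames [L, H, F]
H: hit
L: hit
S: fault, evict F, frames [H, L, S]
H: hit
L: hit
P: fault, evict S, frames [H, L, P]
G: fault, evict H, frames [L, P, G]
F: fault, evict L, frames [P, G, F]
G: hit
M: fault, evict P, frames [F, G, M]

{F, G, M}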